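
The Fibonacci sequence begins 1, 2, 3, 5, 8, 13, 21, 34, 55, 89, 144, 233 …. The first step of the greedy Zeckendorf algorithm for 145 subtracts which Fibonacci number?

144 ≤ 145 < 233, so the largest Fibonacci number not exceeding 145 is 144.

144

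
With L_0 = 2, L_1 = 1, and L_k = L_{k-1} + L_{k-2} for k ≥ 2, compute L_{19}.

9349

Iterating the recurrence up to L_{12} = 322 and L_{11} = 199:
L_{13} = L_{12} + L_{11} = 322 + 199 = 521
L_{14} = L_{13} + L_{12} = 521 + 322 = 843
L_{15} = L_{14} + L_{13} = 843 + 521 = 1364
L_{16} = L_{15} + L_{14} = 1364 + 843 = 2207
L_{17} = L_{16} + L_{15} = 2207 + 1364 = 3571
L_{18} = L_{17} + L_{16} = 3571 + 2207 = 5778
L_{19} = L_{18} + L_{17} = 5778 + 3571 = 9349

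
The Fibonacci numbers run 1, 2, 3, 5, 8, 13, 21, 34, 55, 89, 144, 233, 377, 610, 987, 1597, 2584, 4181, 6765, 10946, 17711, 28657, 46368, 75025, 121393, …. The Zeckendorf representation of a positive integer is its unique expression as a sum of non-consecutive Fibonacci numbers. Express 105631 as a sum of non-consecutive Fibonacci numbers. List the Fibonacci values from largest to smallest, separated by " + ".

75025 + 28657 + 1597 + 233 + 89 + 21 + 8 + 1

Greedy algorithm:
75025 ≤ 105631 < 121393, so take 75025; remainder 30606
28657 ≤ 30606 < 46368, so take 28657; remainder 1949
1597 ≤ 1949 < 2584, so take 1597; remainder 352
233 ≤ 352 < 377, so take 233; remainder 119
89 ≤ 119 < 144, so take 89; remainder 30
21 ≤ 30 < 34, so take 21; remainder 9
8 ≤ 9 < 13, so take 8; remainder 1
1 ≤ 1 < 2, so take 1; remainder 0
So 105631 = 75025 + 28657 + 1597 + 233 + 89 + 21 + 8 + 1, with no two terms consecutive in the sequence.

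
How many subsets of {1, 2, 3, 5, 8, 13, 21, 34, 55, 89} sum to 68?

6

Starting from the Zeckendorf form and repeatedly splitting a term F_k into F_{k−1} + F_{k−2} (when neither is already used) reaches every representation.
68 = 55+13 = 55+8+5 = 34+21+13 = … (3 more), for 6 in all.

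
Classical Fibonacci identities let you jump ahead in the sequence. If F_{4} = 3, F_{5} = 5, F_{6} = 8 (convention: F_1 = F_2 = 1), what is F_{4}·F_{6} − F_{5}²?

-1

3·8 − 5² = 24 − 25 = -1. (Cassini's identity: F_{k−1}F_{k+1} − F_k² = (−1)^k.)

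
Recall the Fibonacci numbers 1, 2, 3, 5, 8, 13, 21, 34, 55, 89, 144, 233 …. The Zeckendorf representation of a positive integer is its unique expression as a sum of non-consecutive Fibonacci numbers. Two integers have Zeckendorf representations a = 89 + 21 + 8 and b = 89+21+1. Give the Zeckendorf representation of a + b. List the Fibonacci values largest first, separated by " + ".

144 + 55 + 21 + 8 + 1

The two numbers are 118 and 111, so their sum is 229.
144 ≤ 229 < 233, so take 144; remainder 85
55 ≤ 85 < 89, so take 55; remainder 30
21 ≤ 30 < 34, so take 21; remainder 9
8 ≤ 9 < 13, so take 8; remainder 1
1 ≤ 1 < 2, so take 1; remainder 0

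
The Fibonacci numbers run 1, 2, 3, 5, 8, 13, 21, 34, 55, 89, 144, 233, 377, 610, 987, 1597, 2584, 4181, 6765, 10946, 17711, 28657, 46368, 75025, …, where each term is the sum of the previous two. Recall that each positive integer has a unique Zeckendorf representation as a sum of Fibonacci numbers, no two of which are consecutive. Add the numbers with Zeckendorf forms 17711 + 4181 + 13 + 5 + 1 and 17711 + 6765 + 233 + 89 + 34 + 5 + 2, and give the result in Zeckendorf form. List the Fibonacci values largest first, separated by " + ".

The two numbers are 21911 and 24839, so their sum is 46750.
subtract 46368 from 46750: 382 remains
subtract 377 from 382: 5 remains
subtract 5 from 5: 0 remains

46368 + 377 + 5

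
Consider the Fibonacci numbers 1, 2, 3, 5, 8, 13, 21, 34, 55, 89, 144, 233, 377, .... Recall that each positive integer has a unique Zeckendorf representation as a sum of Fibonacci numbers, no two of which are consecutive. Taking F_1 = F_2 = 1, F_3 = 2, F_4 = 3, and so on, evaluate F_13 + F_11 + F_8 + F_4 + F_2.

F_13 + F_11 + F_8 + F_4 + F_2 = 233 + 89 + 21 + 3 + 1 = 347.

347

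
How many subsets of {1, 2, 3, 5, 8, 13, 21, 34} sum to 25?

2

Starting from the Zeckendorf form and repeatedly splitting a term F_k into F_{k−1} + F_{k−2} (when neither is already used) reaches every representation.
25 = 21+3+1 = 13+8+3+1 — 2 representations.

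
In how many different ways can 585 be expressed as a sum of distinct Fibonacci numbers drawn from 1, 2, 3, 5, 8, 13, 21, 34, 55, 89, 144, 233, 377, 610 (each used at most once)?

585 = 377+144+55+8+1 = 377+144+55+5+3+1 = 377+144+34+21+8+1 = 377+144+34+21+5+3+1 = … (7 more), for 11 in all.

11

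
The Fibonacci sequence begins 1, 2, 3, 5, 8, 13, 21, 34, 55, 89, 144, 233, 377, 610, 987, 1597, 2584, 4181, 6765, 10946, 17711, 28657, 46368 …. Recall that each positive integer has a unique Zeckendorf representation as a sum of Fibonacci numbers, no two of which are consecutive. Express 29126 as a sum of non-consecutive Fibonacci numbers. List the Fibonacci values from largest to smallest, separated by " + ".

28657 + 377 + 89 + 3

Greedy algorithm:
29126: greatest Fibonacci not exceeding it is 28657, leaving 469
469: greatest Fibonacci not exceeding it is 377, leaving 92
92: greatest Fibonacci not exceeding it is 89, leaving 3
3: greatest Fibonacci not exceeding it is 3, leaving 0
So 29126 = 28657 + 377 + 89 + 3, with no two terms consecutive in the sequence.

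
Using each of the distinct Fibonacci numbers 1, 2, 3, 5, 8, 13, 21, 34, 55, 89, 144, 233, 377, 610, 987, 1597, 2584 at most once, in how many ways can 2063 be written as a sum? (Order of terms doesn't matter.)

20

Starting from the Zeckendorf form and repeatedly splitting a term F_k into F_{k−1} + F_{k−2} (when neither is already used) reaches every representation.
2063 = 1597+377+89 = 1597+377+55+34 = 1597+233+144+89 = 987+610+377+89 = 1597+377+55+21+13 = … (15 more), for 20 in all.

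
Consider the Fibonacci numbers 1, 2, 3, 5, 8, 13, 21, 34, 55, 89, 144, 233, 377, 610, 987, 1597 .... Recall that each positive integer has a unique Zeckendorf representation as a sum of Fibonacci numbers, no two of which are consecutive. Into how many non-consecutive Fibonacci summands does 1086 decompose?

1086 − 987 = 99
99 − 89 = 10
10 − 8 = 2
2 − 2 = 0
1086 = 987 + 89 + 8 + 2, which has 4 terms.

4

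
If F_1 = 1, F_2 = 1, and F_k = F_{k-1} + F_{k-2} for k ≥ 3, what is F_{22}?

17711

Iterating the recurrence up to F_{14} = 377 and F_{13} = 233:
F_{15} = F_{14} + F_{13} = 377 + 233 = 610
F_{16} = F_{15} + F_{14} = 610 + 377 = 987
F_{17} = F_{16} + F_{15} = 987 + 610 = 1597
F_{18} = F_{17} + F_{16} = 1597 + 987 = 2584
F_{19} = F_{18} + F_{17} = 2584 + 1597 = 4181
F_{20} = F_{19} + F_{18} = 4181 + 2584 = 6765
F_{21} = F_{20} + F_{19} = 6765 + 4181 = 10946
F_{22} = F_{21} + F_{20} = 10946 + 6765 = 17711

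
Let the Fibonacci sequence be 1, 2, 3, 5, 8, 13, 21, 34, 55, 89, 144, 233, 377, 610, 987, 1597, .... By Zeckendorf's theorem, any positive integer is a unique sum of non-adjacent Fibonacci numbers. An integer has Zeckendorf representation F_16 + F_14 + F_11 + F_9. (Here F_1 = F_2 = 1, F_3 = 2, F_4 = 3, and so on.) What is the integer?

F_16 + F_14 + F_11 + F_9 = 987 + 377 + 89 + 34 = 1487.

1487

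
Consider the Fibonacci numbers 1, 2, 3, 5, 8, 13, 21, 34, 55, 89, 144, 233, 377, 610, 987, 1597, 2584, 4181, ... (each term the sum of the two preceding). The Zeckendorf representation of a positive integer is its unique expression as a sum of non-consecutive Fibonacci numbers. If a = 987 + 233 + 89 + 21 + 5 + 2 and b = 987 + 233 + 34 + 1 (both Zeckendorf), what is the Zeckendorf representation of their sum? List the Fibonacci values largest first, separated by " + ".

2584 + 8

The two numbers are 1337 and 1255, so their sum is 2592.
Greedily peel off the largest Fibonacci term at each step:
largest Fibonacci ≤ 2592 is 2584; 2592 − 2584 = 8
largest Fibonacci ≤ 8 is 8; 8 − 8 = 0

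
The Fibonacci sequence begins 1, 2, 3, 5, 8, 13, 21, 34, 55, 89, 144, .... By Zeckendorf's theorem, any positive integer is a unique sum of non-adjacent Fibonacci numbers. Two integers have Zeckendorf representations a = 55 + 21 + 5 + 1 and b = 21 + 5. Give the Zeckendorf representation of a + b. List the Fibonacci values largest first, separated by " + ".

The two numbers are 82 and 26, so their sum is 108.
largest Fibonacci ≤ 108 is 89; 108 − 89 = 19
largest Fibonacci ≤ 19 is 13; 19 − 13 = 6
largest Fibonacci ≤ 6 is 5; 6 − 5 = 1
largest Fibonacci ≤ 1 is 1; 1 − 1 = 0

89 + 13 + 5 + 1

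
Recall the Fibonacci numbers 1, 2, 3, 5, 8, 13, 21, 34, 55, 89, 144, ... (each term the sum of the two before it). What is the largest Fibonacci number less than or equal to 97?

89

89 ≤ 97 < 144, so the largest Fibonacci number not exceeding 97 is 89.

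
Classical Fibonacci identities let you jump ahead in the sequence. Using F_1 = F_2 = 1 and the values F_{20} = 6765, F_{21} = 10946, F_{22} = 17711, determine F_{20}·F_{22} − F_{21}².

-1

6765·17711 − 10946² = 119814915 − 119814916 = -1. (Cassini's identity: F_{k−1}F_{k+1} − F_k² = (−1)^k.)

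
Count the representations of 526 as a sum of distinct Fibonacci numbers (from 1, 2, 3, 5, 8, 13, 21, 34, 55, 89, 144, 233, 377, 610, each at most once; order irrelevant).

Starting from the Zeckendorf form and repeatedly splitting a term F_k into F_{k−1} + F_{k−2} (when neither is already used) reaches every representation.
526 = 377+144+5 = 377+144+3+2 = 377+89+55+5 = … (11 more), for 14 in all.

14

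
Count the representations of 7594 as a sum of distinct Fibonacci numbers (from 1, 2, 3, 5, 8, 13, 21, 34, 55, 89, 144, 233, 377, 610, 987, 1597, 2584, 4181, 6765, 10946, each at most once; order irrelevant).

18

Starting from the Zeckendorf form and repeatedly splitting a term F_k into F_{k−1} + F_{k−2} (when neither is already used) reaches every representation.
7594 = 6765+610+144+55+13+5+2 = 6765+610+144+34+21+13+5+2 = 6765+377+233+144+55+13+5+2 = … (15 more), for 18 in all.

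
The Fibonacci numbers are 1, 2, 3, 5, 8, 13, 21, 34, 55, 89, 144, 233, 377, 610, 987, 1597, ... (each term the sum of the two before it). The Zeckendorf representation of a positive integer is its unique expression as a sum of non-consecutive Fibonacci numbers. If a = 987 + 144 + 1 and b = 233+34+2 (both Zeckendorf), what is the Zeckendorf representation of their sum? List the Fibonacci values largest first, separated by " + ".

987 + 377 + 34 + 3

The two numbers are 1132 and 269, so their sum is 1401.
Greedy algorithm:
1401 − 987 = 414
414 − 377 = 37
37 − 34 = 3
3 − 3 = 0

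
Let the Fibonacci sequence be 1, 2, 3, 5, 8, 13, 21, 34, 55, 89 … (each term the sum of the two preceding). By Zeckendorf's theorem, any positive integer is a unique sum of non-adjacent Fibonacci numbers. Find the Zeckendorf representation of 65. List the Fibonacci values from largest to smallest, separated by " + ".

65 − 55 = 10
10 − 8 = 2
2 − 2 = 0
So 65 = 55 + 8 + 2, with no two terms consecutive in the sequence.

55 + 8 + 2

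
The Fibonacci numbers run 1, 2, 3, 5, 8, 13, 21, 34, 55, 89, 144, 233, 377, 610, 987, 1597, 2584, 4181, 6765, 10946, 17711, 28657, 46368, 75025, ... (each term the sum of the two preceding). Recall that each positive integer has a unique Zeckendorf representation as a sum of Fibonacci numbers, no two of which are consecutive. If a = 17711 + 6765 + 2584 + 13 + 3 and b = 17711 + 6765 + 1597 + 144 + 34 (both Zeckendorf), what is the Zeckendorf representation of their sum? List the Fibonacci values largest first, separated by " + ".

46368 + 6765 + 144 + 34 + 13 + 3

The two numbers are 27076 and 26251, so their sum is 53327.
53327 − 46368 = 6959
6959 − 6765 = 194
194 − 144 = 50
50 − 34 = 16
16 − 13 = 3
3 − 3 = 0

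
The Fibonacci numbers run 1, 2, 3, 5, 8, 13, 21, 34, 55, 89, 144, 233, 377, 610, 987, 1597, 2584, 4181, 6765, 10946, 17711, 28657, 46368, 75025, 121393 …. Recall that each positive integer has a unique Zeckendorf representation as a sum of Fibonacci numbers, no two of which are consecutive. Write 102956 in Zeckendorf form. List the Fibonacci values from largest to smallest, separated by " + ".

subtract 75025 from 102956: 27931 remains
subtract 17711 from 27931: 10220 remains
subtract 6765 from 10220: 3455 remains
subtract 2584 from 3455: 871 remains
subtract 610 from 871: 261 remains
subtract 233 from 261: 28 remains
subtract 21 from 28: 7 remains
subtract 5 from 7: 2 remains
subtract 2 from 2: 0 remains
So 102956 = 75025 + 17711 + 6765 + 2584 + 610 + 233 + 21 + 5 + 2, with no two terms consecutive in the sequence.

75025 + 17711 + 6765 + 2584 + 610 + 233 + 21 + 5 + 2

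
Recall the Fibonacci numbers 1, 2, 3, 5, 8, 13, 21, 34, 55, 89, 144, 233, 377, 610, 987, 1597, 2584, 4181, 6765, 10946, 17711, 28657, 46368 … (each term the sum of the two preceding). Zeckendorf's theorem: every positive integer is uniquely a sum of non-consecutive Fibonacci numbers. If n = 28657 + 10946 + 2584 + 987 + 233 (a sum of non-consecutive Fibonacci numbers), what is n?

28657 + 10946 + 2584 + 987 + 233 = 43407.

43407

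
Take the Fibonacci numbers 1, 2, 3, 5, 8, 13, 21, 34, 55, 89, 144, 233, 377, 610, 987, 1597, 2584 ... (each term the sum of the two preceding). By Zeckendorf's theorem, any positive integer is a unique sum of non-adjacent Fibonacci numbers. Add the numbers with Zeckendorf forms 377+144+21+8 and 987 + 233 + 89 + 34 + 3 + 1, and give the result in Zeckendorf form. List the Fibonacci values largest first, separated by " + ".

The two numbers are 550 and 1347, so their sum is 1897.
Greedy algorithm:
1597 ≤ 1897 < 2584, so take 1597; remainder 300
233 ≤ 300 < 377, so take 233; remainder 67
55 ≤ 67 < 89, so take 55; remainder 12
8 ≤ 12 < 13, so take 8; remainder 4
3 ≤ 4 < 5, so take 3; remainder 1
1 ≤ 1 < 2, so take 1; remainder 0

1597 + 233 + 55 + 8 + 3 + 1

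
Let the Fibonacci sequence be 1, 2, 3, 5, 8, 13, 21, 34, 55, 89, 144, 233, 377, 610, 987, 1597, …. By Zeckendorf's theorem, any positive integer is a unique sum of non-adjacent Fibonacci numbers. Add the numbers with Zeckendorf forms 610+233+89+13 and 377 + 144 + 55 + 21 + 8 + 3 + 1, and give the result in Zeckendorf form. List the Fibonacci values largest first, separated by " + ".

987 + 377 + 144 + 34 + 8 + 3 + 1

The two numbers are 945 and 609, so their sum is 1554.
Greedily peel off the largest Fibonacci term at each step:
largest Fibonacci ≤ 1554 is 987; 1554 − 987 = 567
largest Fibonacci ≤ 567 is 377; 567 − 377 = 190
largest Fibonacci ≤ 190 is 144; 190 − 144 = 46
largest Fibonacci ≤ 46 is 34; 46 − 34 = 12
largest Fibonacci ≤ 12 is 8; 12 − 8 = 4
largest Fibonacci ≤ 4 is 3; 4 − 3 = 1
largest Fibonacci ≤ 1 is 1; 1 − 1 = 0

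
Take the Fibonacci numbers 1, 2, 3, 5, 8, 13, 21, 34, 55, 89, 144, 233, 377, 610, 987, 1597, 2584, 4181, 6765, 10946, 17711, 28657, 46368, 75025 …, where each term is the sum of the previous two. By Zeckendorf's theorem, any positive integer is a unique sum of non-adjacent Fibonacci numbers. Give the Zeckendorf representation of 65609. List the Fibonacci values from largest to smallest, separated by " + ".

46368 + 17711 + 987 + 377 + 144 + 21 + 1

Greedily peel off the largest Fibonacci term at each step:
largest Fibonacci ≤ 65609 is 46368; 65609 − 46368 = 19241
largest Fibonacci ≤ 19241 is 17711; 19241 − 17711 = 1530
largest Fibonacci ≤ 1530 is 987; 1530 − 987 = 543
largest Fibonacci ≤ 543 is 377; 543 − 377 = 166
largest Fibonacci ≤ 166 is 144; 166 − 144 = 22
largest Fibonacci ≤ 22 is 21; 22 − 21 = 1
largest Fibonacci ≤ 1 is 1; 1 − 1 = 0
So 65609 = 46368 + 17711 + 987 + 377 + 144 + 21 + 1, with no two terms consecutive in the sequence.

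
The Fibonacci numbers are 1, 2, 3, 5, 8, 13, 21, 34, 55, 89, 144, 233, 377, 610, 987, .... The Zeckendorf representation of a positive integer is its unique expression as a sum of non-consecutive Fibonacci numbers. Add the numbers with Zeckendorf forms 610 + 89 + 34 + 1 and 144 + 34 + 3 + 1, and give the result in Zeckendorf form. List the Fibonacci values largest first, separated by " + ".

610 + 233 + 55 + 13 + 5

The two numbers are 734 and 182, so their sum is 916.
916: greatest Fibonacci not exceeding it is 610, leaving 306
306: greatest Fibonacci not exceeding it is 233, leaving 73
73: greatest Fibonacci not exceeding it is 55, leaving 18
18: greatest Fibonacci not exceeding it is 13, leaving 5
5: greatest Fibonacci not exceeding it is 5, leaving 0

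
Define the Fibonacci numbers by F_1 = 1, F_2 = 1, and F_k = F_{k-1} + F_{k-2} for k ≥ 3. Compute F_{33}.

3524578

Iterating the recurrence up to F_{25} = 75025 and F_{24} = 46368:
F_{26} = F_{25} + F_{24} = 75025 + 46368 = 121393
F_{27} = F_{26} + F_{25} = 121393 + 75025 = 196418
F_{28} = F_{27} + F_{26} = 196418 + 121393 = 317811
F_{29} = F_{28} + F_{27} = 317811 + 196418 = 514229
F_{30} = F_{29} + F_{28} = 514229 + 317811 = 832040
F_{31} = F_{30} + F_{29} = 832040 + 514229 = 1346269
F_{32} = F_{31} + F_{30} = 1346269 + 832040 = 2178309
F_{33} = F_{32} + F_{31} = 2178309 + 1346269 = 3524578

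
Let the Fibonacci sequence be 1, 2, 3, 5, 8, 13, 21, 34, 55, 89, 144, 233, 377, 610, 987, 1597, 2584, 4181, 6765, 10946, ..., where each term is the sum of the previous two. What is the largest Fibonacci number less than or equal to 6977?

6765

6765 ≤ 6977 < 10946, so the largest Fibonacci number not exceeding 6977 is 6765.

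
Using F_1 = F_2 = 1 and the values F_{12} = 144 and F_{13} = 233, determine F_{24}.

By the doubling identity F_{2k} = F_k(2F_{k+1} − F_k): F_{24} = 144·(2·233 − 144) = 144·322 = 46368.

46368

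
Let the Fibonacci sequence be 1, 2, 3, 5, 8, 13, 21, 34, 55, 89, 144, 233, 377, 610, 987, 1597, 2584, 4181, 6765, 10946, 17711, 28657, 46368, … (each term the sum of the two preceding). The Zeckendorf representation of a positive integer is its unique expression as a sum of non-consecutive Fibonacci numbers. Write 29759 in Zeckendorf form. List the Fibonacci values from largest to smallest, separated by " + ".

28657 ≤ 29759 < 46368, so take 28657; remainder 1102
987 ≤ 1102 < 1597, so take 987; remainder 115
89 ≤ 115 < 144, so take 89; remainder 26
21 ≤ 26 < 34, so take 21; remainder 5
5 ≤ 5 < 8, so take 5; remainder 0
So 29759 = 28657 + 987 + 89 + 21 + 5, with no two terms consecutive in the sequence.

28657 + 987 + 89 + 21 + 5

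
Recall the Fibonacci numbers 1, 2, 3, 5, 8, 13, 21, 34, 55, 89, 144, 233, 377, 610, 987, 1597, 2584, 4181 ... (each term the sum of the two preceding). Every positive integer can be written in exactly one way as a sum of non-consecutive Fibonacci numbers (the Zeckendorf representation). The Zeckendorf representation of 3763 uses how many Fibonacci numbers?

6

Repeatedly subtract the largest Fibonacci number that fits:
3763 − 2584 = 1179
1179 − 987 = 192
192 − 144 = 48
48 − 34 = 14
14 − 13 = 1
1 − 1 = 0
3763 = 2584 + 987 + 144 + 34 + 13 + 1, which has 6 terms.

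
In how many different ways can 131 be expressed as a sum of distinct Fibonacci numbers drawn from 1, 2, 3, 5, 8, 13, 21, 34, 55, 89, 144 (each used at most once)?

9

Each representation comes from the Zeckendorf form by replacing some F_k with F_{k−1} + F_{k−2} where possible.
131 = 89+34+8 = 89+34+5+3 = 89+21+13+8 = … (6 more), for 9 in all.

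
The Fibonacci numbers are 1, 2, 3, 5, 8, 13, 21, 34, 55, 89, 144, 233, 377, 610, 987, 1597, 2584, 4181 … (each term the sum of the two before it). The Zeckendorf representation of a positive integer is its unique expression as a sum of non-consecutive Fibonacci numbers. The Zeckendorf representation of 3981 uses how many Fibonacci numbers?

7

3981: greatest Fibonacci not exceeding it is 2584, leaving 1397
1397: greatest Fibonacci not exceeding it is 987, leaving 410
410: greatest Fibonacci not exceeding it is 377, leaving 33
33: greatest Fibonacci not exceeding it is 21, leaving 12
12: greatest Fibonacci not exceeding it is 8, leaving 4
4: greatest Fibonacci not exceeding it is 3, leaving 1
1: greatest Fibonacci not exceeding it is 1, leaving 0
3981 = 2584 + 987 + 377 + 21 + 8 + 3 + 1, which has 7 terms.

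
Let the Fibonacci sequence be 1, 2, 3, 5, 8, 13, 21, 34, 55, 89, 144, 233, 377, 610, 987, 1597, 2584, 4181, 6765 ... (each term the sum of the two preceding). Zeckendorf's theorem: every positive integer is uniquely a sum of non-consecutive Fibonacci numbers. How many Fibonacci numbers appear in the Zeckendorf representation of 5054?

5054: greatest Fibonacci not exceeding it is 4181, leaving 873
873: greatest Fibonacci not exceeding it is 610, leaving 263
263: greatest Fibonacci not exceeding it is 233, leaving 30
30: greatest Fibonacci not exceeding it is 21, leaving 9
9: greatest Fibonacci not exceeding it is 8, leaving 1
1: greatest Fibonacci not exceeding it is 1, leaving 0
5054 = 4181 + 610 + 233 + 21 + 8 + 1, which has 6 terms.

6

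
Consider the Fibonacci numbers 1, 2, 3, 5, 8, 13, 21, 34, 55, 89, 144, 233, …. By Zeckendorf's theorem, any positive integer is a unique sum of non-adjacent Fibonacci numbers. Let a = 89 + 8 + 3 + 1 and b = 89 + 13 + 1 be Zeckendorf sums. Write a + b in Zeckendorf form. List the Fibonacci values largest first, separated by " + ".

144 + 55 + 5

The two numbers are 101 and 103, so their sum is 204.
144 ≤ 204 < 233, so take 144; remainder 60
55 ≤ 60 < 89, so take 55; remainder 5
5 ≤ 5 < 8, so take 5; remainder 0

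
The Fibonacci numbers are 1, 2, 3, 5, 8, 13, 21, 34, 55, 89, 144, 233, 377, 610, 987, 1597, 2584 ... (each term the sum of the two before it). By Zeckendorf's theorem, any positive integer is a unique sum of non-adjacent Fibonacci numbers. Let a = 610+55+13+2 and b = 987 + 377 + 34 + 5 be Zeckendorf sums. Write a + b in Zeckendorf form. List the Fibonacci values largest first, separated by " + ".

The two numbers are 680 and 1403, so their sum is 2083.
largest Fibonacci ≤ 2083 is 1597; 2083 − 1597 = 486
largest Fibonacci ≤ 486 is 377; 486 − 377 = 109
largest Fibonacci ≤ 109 is 89; 109 − 89 = 20
largest Fibonacci ≤ 20 is 13; 20 − 13 = 7
largest Fibonacci ≤ 7 is 5; 7 − 5 = 2
largest Fibonacci ≤ 2 is 2; 2 − 2 = 0

1597 + 377 + 89 + 13 + 5 + 2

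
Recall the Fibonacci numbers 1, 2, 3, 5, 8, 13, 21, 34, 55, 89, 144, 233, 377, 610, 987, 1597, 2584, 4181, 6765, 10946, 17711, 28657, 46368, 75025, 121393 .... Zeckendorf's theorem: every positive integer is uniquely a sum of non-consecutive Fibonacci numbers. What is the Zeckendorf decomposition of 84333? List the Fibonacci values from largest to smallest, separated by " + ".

75025 + 6765 + 1597 + 610 + 233 + 89 + 13 + 1

subtract 75025 from 84333: 9308 remains
subtract 6765 from 9308: 2543 remains
subtract 1597 from 2543: 946 remains
subtract 610 from 946: 336 remains
subtract 233 from 336: 103 remains
subtract 89 from 103: 14 remains
subtract 13 from 14: 1 remains
subtract 1 from 1: 0 remains
So 84333 = 75025 + 6765 + 1597 + 610 + 233 + 89 + 13 + 1, with no two terms consecutive in the sequence.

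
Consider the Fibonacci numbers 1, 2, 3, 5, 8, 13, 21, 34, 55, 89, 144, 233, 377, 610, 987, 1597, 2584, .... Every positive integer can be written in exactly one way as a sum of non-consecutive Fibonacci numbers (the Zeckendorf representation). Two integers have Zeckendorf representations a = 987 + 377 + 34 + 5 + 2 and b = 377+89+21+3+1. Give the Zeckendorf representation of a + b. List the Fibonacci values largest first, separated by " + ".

1597 + 233 + 55 + 8 + 3

The two numbers are 1405 and 491, so their sum is 1896.
Greedily peel off the largest Fibonacci term at each step:
take 1597 (≤ 1896); 1896 − 1597 = 299
take 233 (≤ 299); 299 − 233 = 66
take 55 (≤ 66); 66 − 55 = 11
take 8 (≤ 11); 11 − 8 = 3
take 3 (≤ 3); 3 − 3 = 0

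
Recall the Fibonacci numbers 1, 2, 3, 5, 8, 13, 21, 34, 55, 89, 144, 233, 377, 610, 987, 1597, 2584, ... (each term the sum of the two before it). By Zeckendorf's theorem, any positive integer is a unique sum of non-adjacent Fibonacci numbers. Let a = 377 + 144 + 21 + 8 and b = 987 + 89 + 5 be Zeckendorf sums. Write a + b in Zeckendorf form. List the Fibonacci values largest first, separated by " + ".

1597 + 34

The two numbers are 550 and 1081, so their sum is 1631.
Greedily peel off the largest Fibonacci term at each step:
1631: greatest Fibonacci not exceeding it is 1597, leaving 34
34: greatest Fibonacci not exceeding it is 34, leaving 0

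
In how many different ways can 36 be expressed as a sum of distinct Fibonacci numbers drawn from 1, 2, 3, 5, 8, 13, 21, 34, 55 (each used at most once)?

Each representation comes from the Zeckendorf form by replacing some F_k with F_{k−1} + F_{k−2} where possible.
36 = 34+2 = 21+13+2 = 21+8+5+2 — 3 representations.

3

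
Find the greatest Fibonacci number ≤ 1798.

1597

1597 ≤ 1798 < 2584, so the largest Fibonacci number not exceeding 1798 is 1597.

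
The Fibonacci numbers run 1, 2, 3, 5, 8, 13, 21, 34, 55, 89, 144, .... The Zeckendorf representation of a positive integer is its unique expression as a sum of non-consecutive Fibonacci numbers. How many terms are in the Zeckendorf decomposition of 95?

largest Fibonacci ≤ 95 is 89; 95 − 89 = 6
largest Fibonacci ≤ 6 is 5; 6 − 5 = 1
largest Fibonacci ≤ 1 is 1; 1 − 1 = 0
95 = 89 + 5 + 1, which has 3 terms.

3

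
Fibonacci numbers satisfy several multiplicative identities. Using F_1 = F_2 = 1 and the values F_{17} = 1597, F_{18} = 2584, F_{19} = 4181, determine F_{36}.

By the addition formula F_{m+n} = F_m F_{n+1} + F_{m−1} F_n with m=18, n=18: F_{36} = 2584·4181 + 1597·2584 = 10803704 + 4126648 = 14930352.

14930352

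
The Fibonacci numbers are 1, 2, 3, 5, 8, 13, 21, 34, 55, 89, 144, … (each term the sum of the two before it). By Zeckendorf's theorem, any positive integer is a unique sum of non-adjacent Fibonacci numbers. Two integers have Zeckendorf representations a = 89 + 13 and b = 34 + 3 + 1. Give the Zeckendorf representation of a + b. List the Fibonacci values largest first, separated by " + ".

The two numbers are 102 and 38, so their sum is 140.
take 89 (≤ 140); 140 − 89 = 51
take 34 (≤ 51); 51 − 34 = 17
take 13 (≤ 17); 17 − 13 = 4
take 3 (≤ 4); 4 − 3 = 1
take 1 (≤ 1); 1 − 1 = 0

89 + 34 + 13 + 3 + 1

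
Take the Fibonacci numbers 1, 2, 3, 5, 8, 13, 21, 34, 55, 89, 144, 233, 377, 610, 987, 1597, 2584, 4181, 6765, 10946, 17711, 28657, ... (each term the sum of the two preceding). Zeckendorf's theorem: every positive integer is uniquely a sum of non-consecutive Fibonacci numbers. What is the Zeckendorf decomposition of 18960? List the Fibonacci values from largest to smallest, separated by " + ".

17711 + 987 + 233 + 21 + 8

18960 − 17711 = 1249
1249 − 987 = 262
262 − 233 = 29
29 − 21 = 8
8 − 8 = 0
So 18960 = 17711 + 987 + 233 + 21 + 8, with no two terms consecutive in the sequence.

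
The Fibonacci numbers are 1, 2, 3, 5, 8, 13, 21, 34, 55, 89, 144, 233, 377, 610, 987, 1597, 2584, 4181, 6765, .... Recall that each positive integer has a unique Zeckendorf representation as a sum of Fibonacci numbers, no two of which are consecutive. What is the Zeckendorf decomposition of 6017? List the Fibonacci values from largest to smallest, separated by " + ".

4181 + 1597 + 233 + 5 + 1

Repeatedly subtract the largest Fibonacci number that fits:
6017 − 4181 = 1836
1836 − 1597 = 239
239 − 233 = 6
6 − 5 = 1
1 − 1 = 0
So 6017 = 4181 + 1597 + 233 + 5 + 1, with no two terms consecutive in the sequence.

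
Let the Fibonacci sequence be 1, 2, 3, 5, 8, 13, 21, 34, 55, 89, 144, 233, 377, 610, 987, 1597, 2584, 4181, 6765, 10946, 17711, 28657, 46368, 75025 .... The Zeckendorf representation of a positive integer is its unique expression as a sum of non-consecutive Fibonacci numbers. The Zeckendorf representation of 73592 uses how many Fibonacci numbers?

8

Greedily peel off the largest Fibonacci term at each step:
73592 − 46368 = 27224
27224 − 17711 = 9513
9513 − 6765 = 2748
2748 − 2584 = 164
164 − 144 = 20
20 − 13 = 7
7 − 5 = 2
2 − 2 = 0
73592 = 46368 + 17711 + 6765 + 2584 + 144 + 13 + 5 + 2, which has 8 terms.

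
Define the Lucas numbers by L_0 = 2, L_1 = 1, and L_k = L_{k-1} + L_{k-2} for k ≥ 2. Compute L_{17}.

Iterating the recurrence up to L_{11} = 199 and L_{10} = 123:
L_{12} = L_{11} + L_{10} = 199 + 123 = 322
L_{13} = L_{12} + L_{11} = 322 + 199 = 521
L_{14} = L_{13} + L_{12} = 521 + 322 = 843
L_{15} = L_{14} + L_{13} = 843 + 521 = 1364
L_{16} = L_{15} + L_{14} = 1364 + 843 = 2207
L_{17} = L_{16} + L_{15} = 2207 + 1364 = 3571

3571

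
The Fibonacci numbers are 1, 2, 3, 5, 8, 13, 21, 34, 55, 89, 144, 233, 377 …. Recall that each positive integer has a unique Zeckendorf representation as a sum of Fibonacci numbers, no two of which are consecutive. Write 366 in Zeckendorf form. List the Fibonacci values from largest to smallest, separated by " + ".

233 + 89 + 34 + 8 + 2

366 − 233 = 133
133 − 89 = 44
44 − 34 = 10
10 − 8 = 2
2 − 2 = 0
So 366 = 233 + 89 + 34 + 8 + 2, with no two terms consecutive in the sequence.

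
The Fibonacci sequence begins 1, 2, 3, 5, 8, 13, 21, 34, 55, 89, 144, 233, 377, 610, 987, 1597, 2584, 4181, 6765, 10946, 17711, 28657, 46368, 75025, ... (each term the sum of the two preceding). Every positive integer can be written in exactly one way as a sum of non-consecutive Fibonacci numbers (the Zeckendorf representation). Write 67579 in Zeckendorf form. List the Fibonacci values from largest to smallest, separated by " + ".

46368 + 17711 + 2584 + 610 + 233 + 55 + 13 + 5

67579: greatest Fibonacci not exceeding it is 46368, leaving 21211
21211: greatest Fibonacci not exceeding it is 17711, leaving 3500
3500: greatest Fibonacci not exceeding it is 2584, leaving 916
916: greatest Fibonacci not exceeding it is 610, leaving 306
306: greatest Fibonacci not exceeding it is 233, leaving 73
73: greatest Fibonacci not exceeding it is 55, leaving 18
18: greatest Fibonacci not exceeding it is 13, leaving 5
5: greatest Fibonacci not exceeding it is 5, leaving 0
So 67579 = 46368 + 17711 + 2584 + 610 + 233 + 55 + 13 + 5, with no two terms consecutive in the sequence.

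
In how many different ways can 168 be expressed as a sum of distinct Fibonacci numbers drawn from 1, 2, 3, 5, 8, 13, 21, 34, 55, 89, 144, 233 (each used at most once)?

Each representation comes from the Zeckendorf form by replacing some F_k with F_{k−1} + F_{k−2} where possible.
168 = 144+21+3 = 144+21+2+1 = 144+13+8+3 = … (10 more), for 13 in all.

13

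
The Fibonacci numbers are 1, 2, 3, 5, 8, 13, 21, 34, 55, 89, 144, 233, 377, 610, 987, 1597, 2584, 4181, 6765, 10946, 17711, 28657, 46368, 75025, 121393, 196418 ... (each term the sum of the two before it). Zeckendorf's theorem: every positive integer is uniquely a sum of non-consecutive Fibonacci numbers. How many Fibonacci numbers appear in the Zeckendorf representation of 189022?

8

take 121393 (≤ 189022); 189022 − 121393 = 67629
take 46368 (≤ 67629); 67629 − 46368 = 21261
take 17711 (≤ 21261); 21261 − 17711 = 3550
take 2584 (≤ 3550); 3550 − 2584 = 966
take 610 (≤ 966); 966 − 610 = 356
take 233 (≤ 356); 356 − 233 = 123
take 89 (≤ 123); 123 − 89 = 34
take 34 (≤ 34); 34 − 34 = 0
189022 = 121393 + 46368 + 17711 + 2584 + 610 + 233 + 89 + 34, which has 8 terms.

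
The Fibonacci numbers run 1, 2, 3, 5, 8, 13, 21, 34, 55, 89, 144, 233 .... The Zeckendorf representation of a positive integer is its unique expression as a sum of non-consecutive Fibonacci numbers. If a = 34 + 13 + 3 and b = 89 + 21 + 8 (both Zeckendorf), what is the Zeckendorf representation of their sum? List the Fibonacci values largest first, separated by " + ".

The two numbers are 50 and 118, so their sum is 168.
Greedily peel off the largest Fibonacci term at each step:
subtract 144 from 168: 24 remains
subtract 21 from 24: 3 remains
subtract 3 from 3: 0 remains

144 + 21 + 3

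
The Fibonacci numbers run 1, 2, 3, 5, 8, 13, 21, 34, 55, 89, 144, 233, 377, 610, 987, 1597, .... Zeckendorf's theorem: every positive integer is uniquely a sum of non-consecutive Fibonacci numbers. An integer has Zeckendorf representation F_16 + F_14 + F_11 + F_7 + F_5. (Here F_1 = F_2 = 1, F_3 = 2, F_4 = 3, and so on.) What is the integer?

1471

F_16 + F_14 + F_11 + F_7 + F_5 = 987 + 377 + 89 + 13 + 5 = 1471.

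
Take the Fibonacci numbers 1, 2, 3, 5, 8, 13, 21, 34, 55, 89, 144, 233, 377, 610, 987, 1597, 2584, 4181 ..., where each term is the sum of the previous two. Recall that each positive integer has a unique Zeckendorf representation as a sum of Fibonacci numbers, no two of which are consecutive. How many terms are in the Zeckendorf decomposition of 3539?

subtract 2584 from 3539: 955 remains
subtract 610 from 955: 345 remains
subtract 233 from 345: 112 remains
subtract 89 from 112: 23 remains
subtract 21 from 23: 2 remains
subtract 2 from 2: 0 remains
3539 = 2584 + 610 + 233 + 89 + 21 + 2, which has 6 terms.

6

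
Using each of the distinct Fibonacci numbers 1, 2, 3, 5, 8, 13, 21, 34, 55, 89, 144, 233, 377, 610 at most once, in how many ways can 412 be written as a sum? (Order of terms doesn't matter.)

12

Starting from the Zeckendorf form and repeatedly splitting a term F_k into F_{k−1} + F_{k−2} (when neither is already used) reaches every representation.
412 = 377+34+1 = 377+21+13+1 = 233+144+34+1 = 377+21+8+5+1 = … (8 more), for 12 in all.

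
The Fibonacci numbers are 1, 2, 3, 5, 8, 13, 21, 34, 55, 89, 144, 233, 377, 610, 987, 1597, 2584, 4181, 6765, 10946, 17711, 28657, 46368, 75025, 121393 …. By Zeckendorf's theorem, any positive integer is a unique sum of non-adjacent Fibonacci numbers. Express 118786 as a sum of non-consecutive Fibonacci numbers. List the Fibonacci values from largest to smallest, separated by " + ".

75025 + 28657 + 10946 + 2584 + 987 + 377 + 144 + 55 + 8 + 3

subtract 75025 from 118786: 43761 remains
subtract 28657 from 43761: 15104 remains
subtract 10946 from 15104: 4158 remains
subtract 2584 from 4158: 1574 remains
subtract 987 from 1574: 587 remains
subtract 377 from 587: 210 remains
subtract 144 from 210: 66 remains
subtract 55 from 66: 11 remains
subtract 8 from 11: 3 remains
subtract 3 from 3: 0 remains
So 118786 = 75025 + 28657 + 10946 + 2584 + 987 + 377 + 144 + 55 + 8 + 3, with no two terms consecutive in the sequence.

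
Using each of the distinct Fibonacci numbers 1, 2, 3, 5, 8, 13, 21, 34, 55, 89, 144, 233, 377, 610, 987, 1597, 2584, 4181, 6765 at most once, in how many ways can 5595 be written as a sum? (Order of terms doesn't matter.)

60

Starting from the Zeckendorf form and repeatedly splitting a term F_k into F_{k−1} + F_{k−2} (when neither is already used) reaches every representation.
5595 = 4181+987+377+34+13+3 = 4181+987+377+34+13+2+1 = 4181+987+377+34+8+5+3 = 4181+987+233+144+34+13+3 = 4181+987+377+34+8+5+2+1 = … (55 more), for 60 in all.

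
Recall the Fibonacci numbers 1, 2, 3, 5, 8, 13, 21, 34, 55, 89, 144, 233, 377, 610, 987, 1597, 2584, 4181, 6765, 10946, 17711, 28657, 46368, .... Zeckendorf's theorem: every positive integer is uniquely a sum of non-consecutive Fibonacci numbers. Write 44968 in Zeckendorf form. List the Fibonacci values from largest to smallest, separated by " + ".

28657 + 10946 + 4181 + 987 + 144 + 34 + 13 + 5 + 1

Greedily peel off the largest Fibonacci term at each step:
largest Fibonacci ≤ 44968 is 28657; 44968 − 28657 = 16311
largest Fibonacci ≤ 16311 is 10946; 16311 − 10946 = 5365
largest Fibonacci ≤ 5365 is 4181; 5365 − 4181 = 1184
largest Fibonacci ≤ 1184 is 987; 1184 − 987 = 197
largest Fibonacci ≤ 197 is 144; 197 − 144 = 53
largest Fibonacci ≤ 53 is 34; 53 − 34 = 19
largest Fibonacci ≤ 19 is 13; 19 − 13 = 6
largest Fibonacci ≤ 6 is 5; 6 − 5 = 1
largest Fibonacci ≤ 1 is 1; 1 − 1 = 0
So 44968 = 28657 + 10946 + 4181 + 987 + 144 + 34 + 13 + 5 + 1, with no two terms consecutive in the sequence.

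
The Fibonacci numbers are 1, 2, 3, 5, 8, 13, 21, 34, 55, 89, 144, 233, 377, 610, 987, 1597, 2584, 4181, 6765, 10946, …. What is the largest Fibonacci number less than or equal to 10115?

6765 ≤ 10115 < 10946, so the largest Fibonacci number not exceeding 10115 is 6765.

6765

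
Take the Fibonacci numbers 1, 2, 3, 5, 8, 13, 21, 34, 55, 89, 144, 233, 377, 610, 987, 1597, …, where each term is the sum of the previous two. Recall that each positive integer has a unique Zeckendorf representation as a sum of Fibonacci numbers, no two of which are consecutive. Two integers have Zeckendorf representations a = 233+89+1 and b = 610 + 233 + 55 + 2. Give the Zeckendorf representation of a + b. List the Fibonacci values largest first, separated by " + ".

The two numbers are 323 and 900, so their sum is 1223.
take 987 (≤ 1223); 1223 − 987 = 236
take 233 (≤ 236); 236 − 233 = 3
take 3 (≤ 3); 3 − 3 = 0

987 + 233 + 3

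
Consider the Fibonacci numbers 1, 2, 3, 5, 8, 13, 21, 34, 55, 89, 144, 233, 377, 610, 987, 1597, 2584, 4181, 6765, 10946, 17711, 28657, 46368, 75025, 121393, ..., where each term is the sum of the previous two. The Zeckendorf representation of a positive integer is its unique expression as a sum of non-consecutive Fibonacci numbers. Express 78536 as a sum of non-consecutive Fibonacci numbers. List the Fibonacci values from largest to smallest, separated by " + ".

75025 + 2584 + 610 + 233 + 55 + 21 + 8

Greedily peel off the largest Fibonacci term at each step:
take 75025 (≤ 78536); 78536 − 75025 = 3511
take 2584 (≤ 3511); 3511 − 2584 = 927
take 610 (≤ 927); 927 − 610 = 317
take 233 (≤ 317); 317 − 233 = 84
take 55 (≤ 84); 84 − 55 = 29
take 21 (≤ 29); 29 − 21 = 8
take 8 (≤ 8); 8 − 8 = 0
So 78536 = 75025 + 2584 + 610 + 233 + 55 + 21 + 8, with no two terms consecutive in the sequence.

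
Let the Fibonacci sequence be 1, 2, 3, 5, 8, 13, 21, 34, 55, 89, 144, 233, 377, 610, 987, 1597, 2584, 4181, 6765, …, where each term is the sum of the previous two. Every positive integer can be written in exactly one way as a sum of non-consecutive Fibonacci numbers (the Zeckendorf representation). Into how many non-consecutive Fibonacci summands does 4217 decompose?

3

Greedy algorithm:
4217: greatest Fibonacci not exceeding it is 4181, leaving 36
36: greatest Fibonacci not exceeding it is 34, leaving 2
2: greatest Fibonacci not exceeding it is 2, leaving 0
4217 = 4181 + 34 + 2, which has 3 terms.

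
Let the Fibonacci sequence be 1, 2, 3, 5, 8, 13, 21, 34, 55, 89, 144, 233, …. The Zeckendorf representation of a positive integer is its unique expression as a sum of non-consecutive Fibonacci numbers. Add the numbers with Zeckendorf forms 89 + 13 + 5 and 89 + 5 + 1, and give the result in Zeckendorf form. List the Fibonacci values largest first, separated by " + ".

144 + 55 + 3

The two numbers are 107 and 95, so their sum is 202.
subtract 144 from 202: 58 remains
subtract 55 from 58: 3 remains
subtract 3 from 3: 0 remains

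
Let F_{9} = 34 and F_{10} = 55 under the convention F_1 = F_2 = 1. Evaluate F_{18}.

By the doubling identity F_{2k} = F_k(2F_{k+1} − F_k): F_{18} = 34·(2·55 − 34) = 34·76 = 2584.

2584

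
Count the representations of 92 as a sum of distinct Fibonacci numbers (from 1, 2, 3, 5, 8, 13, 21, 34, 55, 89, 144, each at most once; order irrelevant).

8

Each representation comes from the Zeckendorf form by replacing some F_k with F_{k−1} + F_{k−2} where possible.
92 = 89+3 = 89+2+1 = 55+34+3 = … (5 more), for 8 in all.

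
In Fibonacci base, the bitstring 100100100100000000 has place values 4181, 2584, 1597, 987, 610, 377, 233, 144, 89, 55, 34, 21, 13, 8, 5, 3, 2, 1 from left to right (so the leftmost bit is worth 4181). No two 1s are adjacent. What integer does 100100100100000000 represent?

Summing the place values of the 1 bits: 4181 + 987 + 233 + 55 = 5456.

5456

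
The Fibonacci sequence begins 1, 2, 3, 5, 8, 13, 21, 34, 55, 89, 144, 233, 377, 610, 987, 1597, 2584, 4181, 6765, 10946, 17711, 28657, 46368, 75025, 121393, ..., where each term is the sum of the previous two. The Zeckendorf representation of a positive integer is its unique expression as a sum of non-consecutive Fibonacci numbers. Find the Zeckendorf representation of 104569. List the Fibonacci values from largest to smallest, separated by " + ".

75025 + 28657 + 610 + 233 + 34 + 8 + 2

75025 ≤ 104569 < 121393, so take 75025; remainder 29544
28657 ≤ 29544 < 46368, so take 28657; remainder 887
610 ≤ 887 < 987, so take 610; remainder 277
233 ≤ 277 < 377, so take 233; remainder 44
34 ≤ 44 < 55, so take 34; remainder 10
8 ≤ 10 < 13, so take 8; remainder 2
2 ≤ 2 < 3, so take 2; remainder 0
So 104569 = 75025 + 28657 + 610 + 233 + 34 + 8 + 2, with no two terms consecutive in the sequence.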